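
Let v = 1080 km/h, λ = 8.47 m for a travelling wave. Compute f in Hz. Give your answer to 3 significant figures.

Rearranging v = f·λ for f: f = v/λ.
v = 1080 km/h = 300.0 m/s; λ = 8.47 m.
f = 35.42 Hz

35.4 Hz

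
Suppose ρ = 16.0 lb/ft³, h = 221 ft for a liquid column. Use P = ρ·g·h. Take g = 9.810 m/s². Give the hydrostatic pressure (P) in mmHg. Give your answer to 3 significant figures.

Directly: P = ρgh.
ρ = 16.0 lb/ft³ = 256.3 kg/m³; h = 221 ft = 67.36 m; g = 9.810 m/s².
P = 1.694×10^5 Pa  (the unit combination reduces to kg/(m·s²) = Pa)
1.694×10^5 Pa × (1 mmHg / 133.3 Pa) = 1270 mmHg

1270 mmHg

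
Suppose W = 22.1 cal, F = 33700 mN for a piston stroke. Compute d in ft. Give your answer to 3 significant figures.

Rearranging W = F·d for d: d = W/F.
W = 22.1 cal = 92.47 J; F = 33700 mN = 33.70 N.
d = 2.744 m
2.744 m × (1 ft / 0.3048 m) = 9.002 ft

9.00 ft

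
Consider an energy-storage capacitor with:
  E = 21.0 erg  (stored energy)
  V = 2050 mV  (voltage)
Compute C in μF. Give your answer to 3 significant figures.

0.999 μF

Rearranging E = ½C·V² for C: C = 2E/V².
E = 21.0 erg = 2.100×10^-6 J; V = 2050 mV = 2.050 V.
C = 9.994×10^-7 F
9.994×10^-7 F × (1 μF / 1.000×10^-6 F) = 0.9994 μF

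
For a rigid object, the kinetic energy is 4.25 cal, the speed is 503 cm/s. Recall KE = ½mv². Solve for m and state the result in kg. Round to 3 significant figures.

1.41 kg

Rearranging KE = ½mv² for m: m = 2·KE/v².
KE = 4.25 cal = 17.78 J; v = 503 cm/s = 5.030 m/s.
m = 1.406 kg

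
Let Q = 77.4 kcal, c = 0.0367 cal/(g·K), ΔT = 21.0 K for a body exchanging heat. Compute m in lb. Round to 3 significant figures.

Rearranging: m = Q/(c·ΔT).
Q = 77.4 kcal = 3.238×10^5 J; c = 0.0367 cal/(g·K) = 153.6 J/(kg·K); ΔT = 21.0 K.
m = 100.4 kg
100.4 kg × (1 lb / 0.4536 kg) = 221.4 lb

221 lb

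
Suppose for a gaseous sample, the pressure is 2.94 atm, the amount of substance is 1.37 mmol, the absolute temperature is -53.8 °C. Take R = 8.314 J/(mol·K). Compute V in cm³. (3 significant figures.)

8.39 cm³

Rearranging PV = nRT for V: V = nRT/P.
P = 2.94 atm = 2.979×10^5 Pa; n = 1.37 mmol = 0.001370 mol; T = -53.8 °C = 219.3 K; R = 8.314 J/(mol·K).
V = 8.387×10^-6 m³
8.387×10^-6 m³ × (1 cm³ / 1.000×10^-6 m³) = 8.387 cm³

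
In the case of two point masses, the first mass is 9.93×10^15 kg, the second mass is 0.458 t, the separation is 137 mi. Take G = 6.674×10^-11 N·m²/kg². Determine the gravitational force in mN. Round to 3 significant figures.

From Newton's law of gravitation: F = Gm₁m₂/r².
m₁ = 9.93×10^15 kg; m₂ = 0.458 t = 458.0 kg; r = 137 mi = 2.205×10^5 m; G = 6.674×10^-11 N·m²/kg².
F = 0.006244 N  (the unit combination reduces to kg·m/s² = N)
0.006244 N × (1 mN / 0.001000 N) = 6.244 mN

6.24 mN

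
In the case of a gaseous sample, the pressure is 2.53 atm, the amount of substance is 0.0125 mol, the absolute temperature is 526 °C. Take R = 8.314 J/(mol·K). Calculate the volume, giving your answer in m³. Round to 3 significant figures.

From the ideal-gas law: V = nRT/P.
P = 2.53 atm = 2.564×10^5 Pa; n = 0.0125 mol; T = 526 °C = 799.1 K; R = 8.314 J/(mol·K).
V = 3.240×10^-4 m³

3.24×10^-4 m³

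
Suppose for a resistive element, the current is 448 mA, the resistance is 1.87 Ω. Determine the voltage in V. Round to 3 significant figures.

0.838 V

From Ohm's law: V = IR.
I = 448 mA = 0.4480 A; R = 1.87 Ω.
V = 0.8378 V  (the unit combination reduces to kg·m²/(A·s³) = V)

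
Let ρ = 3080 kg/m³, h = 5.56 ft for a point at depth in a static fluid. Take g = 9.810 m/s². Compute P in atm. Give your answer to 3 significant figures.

Directly: P = ρgh.
ρ = 3080 kg/m³; h = 5.56 ft = 1.695 m; g = 9.810 m/s².
P = 51205 Pa  (the unit combination reduces to kg/(m·s²) = Pa)
51205 Pa × (1 atm / 1.013×10^5 Pa) = 0.5054 atm

0.505 atm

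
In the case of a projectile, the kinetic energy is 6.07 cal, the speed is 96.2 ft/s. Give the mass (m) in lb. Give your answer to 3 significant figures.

0.130 lb

Solving KE = ½mv² for m: m = 2·KE/v².
KE = 6.07 cal = 25.40 J; v = 96.2 ft/s = 29.32 m/s.
m = 0.05908 kg
0.05908 kg × (1 lb / 0.4536 kg) = 0.1302 lb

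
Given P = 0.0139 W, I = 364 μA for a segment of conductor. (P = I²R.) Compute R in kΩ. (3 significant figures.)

Solving P = I²R for R: R = P/I².
P = 0.0139 W; I = 364 μA = 3.640×10^-4 A.
R = 1.049×10^5 Ω
1.049×10^5 Ω × (1 kΩ / 1000 Ω) = 104.9 kΩ

105 kΩ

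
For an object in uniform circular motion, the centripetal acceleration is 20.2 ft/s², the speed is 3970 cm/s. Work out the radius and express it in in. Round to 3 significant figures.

10100 in

Solving a = v²/r for r: r = v²/a.
a = 20.2 ft/s² = 6.157 m/s²; v = 3970 cm/s = 39.70 m/s.
r = 256.0 m
256.0 m × (1 in / 0.02540 m) = 10078 in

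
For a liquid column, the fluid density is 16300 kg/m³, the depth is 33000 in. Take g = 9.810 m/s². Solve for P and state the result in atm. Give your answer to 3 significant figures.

Directly: P = ρgh.
ρ = 16300 kg/m³; h = 33000 in = 838.2 m; g = 9.810 m/s².
P = 1.340×10^8 Pa  (the unit combination reduces to kg/(m·s²) = Pa)
1.340×10^8 Pa × (1 atm / 1.013×10^5 Pa) = 1323 atm

1320 atm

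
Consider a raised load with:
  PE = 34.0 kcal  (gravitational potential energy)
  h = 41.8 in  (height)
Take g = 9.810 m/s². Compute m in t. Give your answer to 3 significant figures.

13.7 t

Rearranging PE = m·g·h for m: m = PE/(g·h).
PE = 34.0 kcal = 1.423×10^5 J; h = 41.8 in = 1.062 m; g = 9.810 m/s².
m = 13658 kg
13658 kg × (1 t / 1000 kg) = 13.66 t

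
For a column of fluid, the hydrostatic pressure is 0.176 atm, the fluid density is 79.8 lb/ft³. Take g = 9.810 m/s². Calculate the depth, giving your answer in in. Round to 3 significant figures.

56.0 in

Rearranging: h = P/(ρ·g).
P = 0.176 atm = 17833 Pa; ρ = 79.8 lb/ft³ = 1278 kg/m³; g = 9.810 m/s².
h = 1.422 m
1.422 m × (1 in / 0.02540 m) = 55.99 in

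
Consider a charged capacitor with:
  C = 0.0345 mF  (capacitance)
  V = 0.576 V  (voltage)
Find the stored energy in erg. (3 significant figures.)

57.2 erg

Directly: E = ½CV².
C = 0.0345 mF = 3.450×10^-5 F; V = 0.576 V.
E = 5.723×10^-6 J
5.723×10^-6 J × (1 erg / 1.000×10^-7 J) = 57.23 erg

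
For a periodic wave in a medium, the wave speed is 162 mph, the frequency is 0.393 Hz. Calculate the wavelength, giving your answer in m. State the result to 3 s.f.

Rearranging: λ = v/f.
v = 162 mph = 72.42 m/s; f = 0.393 Hz.
λ = 184.3 m

184 m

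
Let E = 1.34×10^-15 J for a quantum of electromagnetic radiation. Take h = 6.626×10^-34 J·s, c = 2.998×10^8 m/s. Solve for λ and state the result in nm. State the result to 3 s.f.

Rearranging E = h·c/λ for λ: λ = hc/E.
E = 1.34×10^-15 J; h = 6.626×10^-34 J·s; c = 2.998×10^8 m/s.
λ = 1.482×10^-10 m
1.482×10^-10 m × (1 nm / 1.000×10^-9 m) = 0.1482 nm

0.148 nm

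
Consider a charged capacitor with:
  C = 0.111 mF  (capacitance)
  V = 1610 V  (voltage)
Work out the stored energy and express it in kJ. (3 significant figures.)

0.144 kJ

Directly: E = ½CV².
C = 0.111 mF = 1.110×10^-4 F; V = 1610 V.
E = 143.9 J
143.9 J × (1 kJ / 1000 J) = 0.1439 kJ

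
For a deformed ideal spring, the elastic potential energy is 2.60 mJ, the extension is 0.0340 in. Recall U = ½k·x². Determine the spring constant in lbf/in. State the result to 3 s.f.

Rearranging U = ½k·x² for k: k = 2U/x².
U = 2.60 mJ = 0.002600 J; x = 0.0340 in = 8.636×10^-4 m.
k = 6972 N/m
6972 N/m × (1 lbf/in / 175.1 N/m) = 39.81 lbf/in

39.8 lbf/in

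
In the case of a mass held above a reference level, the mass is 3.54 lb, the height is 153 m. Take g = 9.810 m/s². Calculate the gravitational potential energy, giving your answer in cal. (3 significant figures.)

PE is given directly by: PE = mgh.
m = 3.54 lb = 1.606 kg; h = 153 m; g = 9.810 m/s².
PE = 2410 J
2410 J × (1 cal / 4.184 J) = 576.0 cal

576 cal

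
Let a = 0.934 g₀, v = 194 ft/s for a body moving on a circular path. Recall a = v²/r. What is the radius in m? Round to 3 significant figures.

Rearranging: r = v²/a.
a = 0.934 g₀ = 9.159 m/s²; v = 194 ft/s = 59.13 m/s.
r = 381.7 m

382 m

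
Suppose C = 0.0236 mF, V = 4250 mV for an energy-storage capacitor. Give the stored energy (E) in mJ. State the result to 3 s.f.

E is given directly by: E = ½CV².
C = 0.0236 mF = 2.360×10^-5 F; V = 4250 mV = 4.250 V.
E = 2.131×10^-4 J
2.131×10^-4 J × (1 mJ / 0.001000 J) = 0.2131 mJ

0.213 mJ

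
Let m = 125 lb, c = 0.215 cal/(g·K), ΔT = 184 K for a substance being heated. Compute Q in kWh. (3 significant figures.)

Q is given directly by: Q = mcΔT.
m = 125 lb = 56.70 kg; c = 0.215 cal/(g·K) = 899.6 J/(kg·K); ΔT = 184 K.
Q = 9.385×10^6 J  (the unit combination reduces to kg·m²/s² = J)
9.385×10^6 J × (1 kWh / 3.600×10^6 J) = 2.607 kWh

2.61 kWh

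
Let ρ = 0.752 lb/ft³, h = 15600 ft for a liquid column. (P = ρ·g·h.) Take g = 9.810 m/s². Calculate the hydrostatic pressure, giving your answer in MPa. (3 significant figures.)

Directly: P = ρgh.
ρ = 0.752 lb/ft³ = 12.05 kg/m³; h = 15600 ft = 4755 m; g = 9.810 m/s².
P = 5.619×10^5 Pa  (the unit combination reduces to kg/(m·s²) = Pa)
5.619×10^5 Pa × (1 MPa / 1.000×10^6 Pa) = 0.5619 MPa

0.562 MPa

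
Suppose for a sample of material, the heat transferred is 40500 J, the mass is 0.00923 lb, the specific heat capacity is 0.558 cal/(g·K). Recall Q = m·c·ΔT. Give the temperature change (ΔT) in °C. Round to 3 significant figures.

Solving Q = m·c·ΔT for ΔT: ΔT = Q/(m·c).
Q = 40500 J; m = 0.00923 lb = 0.004187 kg; c = 0.558 cal/(g·K) = 2335 J/(kg·K).
ΔT = 4143 K
Since 1 °C = 1 K, 4143 °C.

4140 °C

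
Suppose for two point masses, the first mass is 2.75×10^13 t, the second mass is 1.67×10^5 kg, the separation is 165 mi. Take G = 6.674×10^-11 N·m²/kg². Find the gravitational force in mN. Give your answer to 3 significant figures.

4350 mN

From Newton's law of gravitation: F = Gm₁m₂/r².
m₁ = 2.75×10^13 t = 2.750×10^16 kg; m₂ = 1.67×10^5 kg; r = 165 mi = 2.655×10^5 m; G = 6.674×10^-11 N·m²/kg².
F = 4.347 N  (the unit combination reduces to kg·m/s² = N)
4.347 N × (1 mN / 0.001000 N) = 4347 mN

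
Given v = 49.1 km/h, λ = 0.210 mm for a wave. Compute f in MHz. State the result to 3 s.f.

0.0649 MHz

Solving v = f·λ for f: f = v/λ.
v = 49.1 km/h = 13.64 m/s; λ = 0.210 mm = 2.100×10^-4 m.
f = 64947 Hz
64947 Hz × (1 MHz / 1.000×10^6 Hz) = 0.06495 MHz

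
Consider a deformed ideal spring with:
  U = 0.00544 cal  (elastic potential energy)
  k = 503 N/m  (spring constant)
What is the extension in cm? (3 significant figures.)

0.951 cm

Rearranging U = ½k·x² for x: x = √(2U/k).
U = 0.00544 cal = 0.02276 J; k = 503 N/m.
x = 0.009513 m
0.009513 m × (1 cm / 0.01000 m) = 0.9513 cm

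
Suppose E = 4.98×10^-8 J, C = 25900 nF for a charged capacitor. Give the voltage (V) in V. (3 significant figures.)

0.0620 V

Rearranging: V = √(2E/C).
E = 4.98×10^-8 J; C = 25900 nF = 2.590×10^-5 F.
V = 0.06201 V  (the unit combination reduces to kg·m²/(A·s³) = V)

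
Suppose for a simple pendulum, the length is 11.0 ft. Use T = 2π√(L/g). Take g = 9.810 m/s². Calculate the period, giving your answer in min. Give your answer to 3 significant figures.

Directly: T = 2π√(L/g).
L = 11.0 ft = 3.353 m; g = 9.810 m/s².
T = 3.673 s
3.673 s × (1 min / 60.00 s) = 0.06122 min

0.0612 min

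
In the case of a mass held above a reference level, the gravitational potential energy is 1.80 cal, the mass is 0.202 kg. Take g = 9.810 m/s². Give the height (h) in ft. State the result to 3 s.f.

Rearranging: h = PE/(m·g).
PE = 1.80 cal = 7.531 J; m = 0.202 kg; g = 9.810 m/s².
h = 3.801 m
3.801 m × (1 ft / 0.3048 m) = 12.47 ft

12.5 ft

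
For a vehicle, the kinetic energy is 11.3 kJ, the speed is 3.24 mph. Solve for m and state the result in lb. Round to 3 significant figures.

23700 lb

Solving KE = ½mv² for m: m = 2·KE/v².
KE = 11.3 kJ = 11300 J; v = 3.24 mph = 1.448 m/s.
m = 10773 kg
10773 kg × (1 lb / 0.4536 kg) = 23750 lb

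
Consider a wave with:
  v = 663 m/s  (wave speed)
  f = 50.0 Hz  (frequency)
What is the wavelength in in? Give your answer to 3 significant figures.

Rearranging: λ = v/f.
v = 663 m/s; f = 50.0 Hz.
λ = 13.26 m
13.26 m × (1 in / 0.02540 m) = 522.0 in

522 in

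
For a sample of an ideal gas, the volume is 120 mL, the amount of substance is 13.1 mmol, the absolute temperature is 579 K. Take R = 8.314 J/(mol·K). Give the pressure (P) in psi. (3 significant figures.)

P is given directly by: P = nRT/V.
V = 120 mL = 1.200×10^-4 m³; n = 13.1 mmol = 0.01310 mol; T = 579 K; R = 8.314 J/(mol·K).
P = 5.255×10^5 Pa  (the unit combination reduces to kg/(m·s²) = Pa)
5.255×10^5 Pa × (1 psi / 6895 Pa) = 76.22 psi

76.2 psi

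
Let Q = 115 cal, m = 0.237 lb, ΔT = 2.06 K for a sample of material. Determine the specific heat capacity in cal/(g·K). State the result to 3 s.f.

0.519 cal/(g·K)

Solving Q = m·c·ΔT for c: c = Q/(m·ΔT).
Q = 115 cal = 481.2 J; m = 0.237 lb = 0.1075 kg; ΔT = 2.06 K.
c = 2173 J/(kg·K)
2173 J/(kg·K) × (1 cal/(g·K) / 4184 J/(kg·K)) = 0.5193 cal/(g·K)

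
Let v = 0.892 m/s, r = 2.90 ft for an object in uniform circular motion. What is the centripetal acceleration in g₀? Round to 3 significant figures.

a is given directly by: a = v²/r.
v = 0.892 m/s; r = 2.90 ft = 0.8839 m.
a = 0.9002 m/s²
0.9002 m/s² × (1 g₀ / 9.807 m/s²) = 0.09179 g₀

0.0918 g₀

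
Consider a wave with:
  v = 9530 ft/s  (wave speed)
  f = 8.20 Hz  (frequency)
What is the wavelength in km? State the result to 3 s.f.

0.354 km

Rearranging v = f·λ for λ: λ = v/f.
v = 9530 ft/s = 2905 m/s; f = 8.20 Hz.
λ = 354.2 m
354.2 m × (1 km / 1000 m) = 0.3542 km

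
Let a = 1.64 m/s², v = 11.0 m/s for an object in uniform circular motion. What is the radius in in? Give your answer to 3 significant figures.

Rearranging: r = v²/a.
a = 1.64 m/s²; v = 11.0 m/s.
r = 73.78 m
73.78 m × (1 in / 0.02540 m) = 2905 in

2900 in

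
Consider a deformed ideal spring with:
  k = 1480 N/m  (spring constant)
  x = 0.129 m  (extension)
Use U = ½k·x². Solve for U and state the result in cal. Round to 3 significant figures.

Directly: U = ½kx².
k = 1480 N/m; x = 0.129 m.
U = 12.31 J
12.31 J × (1 cal / 4.184 J) = 2.943 cal

2.94 cal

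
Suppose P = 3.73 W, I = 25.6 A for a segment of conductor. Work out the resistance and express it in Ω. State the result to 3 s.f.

Rearranging P = I²R for R: R = P/I².
P = 3.73 W; I = 25.6 A.
R = 0.005692 Ω

0.00569 Ω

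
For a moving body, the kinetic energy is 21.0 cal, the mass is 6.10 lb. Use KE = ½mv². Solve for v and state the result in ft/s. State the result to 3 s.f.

26.1 ft/s

Solving KE = ½mv² for v: v = √(2·KE/m).
KE = 21.0 cal = 87.86 J; m = 6.10 lb = 2.767 kg.
v = 7.969 m/s
7.969 m/s × (1 ft/s / 0.3048 m/s) = 26.15 ft/s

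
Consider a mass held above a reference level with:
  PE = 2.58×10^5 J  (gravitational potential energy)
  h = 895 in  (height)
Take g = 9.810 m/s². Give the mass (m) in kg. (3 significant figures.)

Rearranging PE = m·g·h for m: m = PE/(g·h).
PE = 2.58×10^5 J; h = 895 in = 22.73 m; g = 9.810 m/s².
m = 1157 kg

1160 kg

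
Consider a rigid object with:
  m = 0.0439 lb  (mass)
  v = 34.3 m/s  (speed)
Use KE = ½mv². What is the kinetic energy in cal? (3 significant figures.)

KE is given directly by: KE = ½mv².
m = 0.0439 lb = 0.01991 kg; v = 34.3 m/s.
KE = 11.71 J
11.71 J × (1 cal / 4.184 J) = 2.800 cal

2.80 cal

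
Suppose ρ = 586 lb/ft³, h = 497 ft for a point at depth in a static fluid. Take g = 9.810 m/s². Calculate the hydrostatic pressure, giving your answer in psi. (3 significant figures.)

Directly: P = ρgh.
ρ = 586 lb/ft³ = 9387 kg/m³; h = 497 ft = 151.5 m; g = 9.810 m/s².
P = 1.395×10^7 Pa
1.395×10^7 Pa × (1 psi / 6895 Pa) = 2023 psi

2020 psi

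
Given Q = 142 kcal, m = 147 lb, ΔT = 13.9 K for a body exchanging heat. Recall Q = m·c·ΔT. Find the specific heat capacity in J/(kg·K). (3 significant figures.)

641 J/(kg·K)

Solving Q = m·c·ΔT for c: c = Q/(m·ΔT).
Q = 142 kcal = 5.941×10^5 J; m = 147 lb = 66.68 kg; ΔT = 13.9 K.
c = 641.0 J/(kg·K)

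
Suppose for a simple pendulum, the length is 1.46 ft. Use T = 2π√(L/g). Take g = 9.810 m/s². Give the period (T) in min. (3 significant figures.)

T is given directly by: T = 2π√(L/g).
L = 1.46 ft = 0.4450 m; g = 9.810 m/s².
T = 1.338 s
1.338 s × (1 min / 60.00 s) = 0.02230 min

0.0223 min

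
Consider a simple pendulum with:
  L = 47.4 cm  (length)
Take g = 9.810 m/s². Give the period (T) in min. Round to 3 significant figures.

Directly: T = 2π√(L/g).
L = 47.4 cm = 0.4740 m; g = 9.810 m/s².
T = 1.381 s
1.381 s × (1 min / 60.00 s) = 0.02302 min

0.0230 min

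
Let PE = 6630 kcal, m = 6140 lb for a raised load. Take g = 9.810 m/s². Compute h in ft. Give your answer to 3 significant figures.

3330 ft

Rearranging: h = PE/(m·g).
PE = 6630 kcal = 2.774×10^7 J; m = 6140 lb = 2785 kg; g = 9.810 m/s².
h = 1015 m
1015 m × (1 ft / 0.3048 m) = 3331 ft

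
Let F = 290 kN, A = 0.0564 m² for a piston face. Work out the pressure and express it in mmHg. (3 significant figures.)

38600 mmHg

P is given directly by: P = F/A.
F = 290 kN = 2.900×10^5 N; A = 0.0564 m².
P = 5.142×10^6 Pa
5.142×10^6 Pa × (1 mmHg / 133.3 Pa) = 38567 mmHg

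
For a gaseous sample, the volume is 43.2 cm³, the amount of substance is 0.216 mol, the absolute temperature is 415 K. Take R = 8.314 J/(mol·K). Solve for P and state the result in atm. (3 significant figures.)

170 atm

From the ideal-gas law: P = nRT/V.
V = 43.2 cm³ = 4.320×10^-5 m³; n = 0.216 mol; T = 415 K; R = 8.314 J/(mol·K).
P = 1.725×10^7 Pa
1.725×10^7 Pa × (1 atm / 1.013×10^5 Pa) = 170.3 atm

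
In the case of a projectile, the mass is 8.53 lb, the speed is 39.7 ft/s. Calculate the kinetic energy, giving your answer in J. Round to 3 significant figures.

283 J

KE is given directly by: KE = ½mv².
m = 8.53 lb = 3.869 kg; v = 39.7 ft/s = 12.10 m/s.
KE = 283.3 J  (the unit combination reduces to kg·m²/s² = J)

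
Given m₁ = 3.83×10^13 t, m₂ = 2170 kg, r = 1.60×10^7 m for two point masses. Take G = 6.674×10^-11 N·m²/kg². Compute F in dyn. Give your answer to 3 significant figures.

F is given directly by: F = Gm₁m₂/r².
m₁ = 3.83×10^13 t = 3.830×10^16 kg; m₂ = 2170 kg; r = 1.60×10^7 m; G = 6.674×10^-11 N·m²/kg².
F = 2.167×10^-5 N
2.167×10^-5 N × (1 dyn / 1.000×10^-5 N) = 2.167 dyn

2.17 dyn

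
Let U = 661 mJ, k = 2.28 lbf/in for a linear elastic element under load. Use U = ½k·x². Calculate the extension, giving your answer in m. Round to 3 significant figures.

0.0575 m

Rearranging: x = √(2U/k).
U = 661 mJ = 0.6610 J; k = 2.28 lbf/in = 399.3 N/m.
x = 0.05754 m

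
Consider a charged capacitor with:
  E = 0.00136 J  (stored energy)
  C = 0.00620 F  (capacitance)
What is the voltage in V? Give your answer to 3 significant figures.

0.662 V

Rearranging E = ½C·V² for V: V = √(2E/C).
E = 0.00136 J; C = 0.00620 F.
V = 0.6624 V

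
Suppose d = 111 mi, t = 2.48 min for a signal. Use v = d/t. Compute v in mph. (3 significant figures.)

2690 mph

Directly: v = d/t.
d = 111 mi = 1.786×10^5 m; t = 2.48 min = 148.8 s.
v = 1201 m/s
1201 m/s × (1 mph / 0.4470 m/s) = 2685 mph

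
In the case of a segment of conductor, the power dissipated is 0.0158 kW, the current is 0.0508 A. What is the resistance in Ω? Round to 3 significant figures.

Rearranging P = I²R for R: R = P/I².
P = 0.0158 kW = 15.80 W; I = 0.0508 A.
R = 6123 Ω

6120 Ω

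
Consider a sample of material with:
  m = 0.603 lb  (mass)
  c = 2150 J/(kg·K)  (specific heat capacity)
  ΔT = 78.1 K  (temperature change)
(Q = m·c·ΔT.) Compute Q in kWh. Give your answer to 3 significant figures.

Directly: Q = mcΔT.
m = 0.603 lb = 0.2735 kg; c = 2150 J/(kg·K); ΔT = 78.1 K.
Q = 45927 J
45927 J × (1 kWh / 3.600×10^6 J) = 0.01276 kWh

0.0128 kWh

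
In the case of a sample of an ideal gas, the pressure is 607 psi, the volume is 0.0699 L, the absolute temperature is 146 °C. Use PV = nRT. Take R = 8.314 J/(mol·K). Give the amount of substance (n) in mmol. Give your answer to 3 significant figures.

83.9 mmol

Rearranging: n = PV/(RT).
P = 607 psi = 4.185×10^6 Pa; V = 0.0699 L = 6.990×10^-5 m³; T = 146 °C = 419.1 K; R = 8.314 J/(mol·K).
n = 0.08395 mol
0.08395 mol × (1 mmol / 0.001000 mol) = 83.95 mmol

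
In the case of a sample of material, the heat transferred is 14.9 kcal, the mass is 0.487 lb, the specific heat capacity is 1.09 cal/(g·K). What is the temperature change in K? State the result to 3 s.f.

61.9 K

Rearranging Q = m·c·ΔT for ΔT: ΔT = Q/(m·c).
Q = 14.9 kcal = 62342 J; m = 0.487 lb = 0.2209 kg; c = 1.09 cal/(g·K) = 4561 J/(kg·K).
ΔT = 61.88 K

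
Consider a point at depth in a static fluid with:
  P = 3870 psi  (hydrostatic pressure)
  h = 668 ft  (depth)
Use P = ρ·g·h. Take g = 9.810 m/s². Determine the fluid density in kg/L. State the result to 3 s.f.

13.4 kg/L

Rearranging P = ρ·g·h for ρ: ρ = P/(g·h).
P = 3870 psi = 2.668×10^7 Pa; h = 668 ft = 203.6 m; g = 9.810 m/s².
ρ = 13359 kg/m³
13359 kg/m³ × (1 kg/L / 1000 kg/m³) = 13.36 kg/L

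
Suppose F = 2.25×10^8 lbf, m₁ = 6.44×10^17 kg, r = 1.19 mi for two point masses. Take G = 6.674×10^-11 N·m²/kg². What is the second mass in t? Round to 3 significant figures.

85400 t

From Newton's law of gravitation: m₂ = F·r²/(G·m₁).
F = 2.25×10^8 lbf = 1.001×10^9 N; m₁ = 6.44×10^17 kg; r = 1.19 mi = 1915 m; G = 6.674×10^-11 N·m²/kg².
m₂ = 8.541×10^7 kg
8.541×10^7 kg × (1 t / 1000 kg) = 85406 t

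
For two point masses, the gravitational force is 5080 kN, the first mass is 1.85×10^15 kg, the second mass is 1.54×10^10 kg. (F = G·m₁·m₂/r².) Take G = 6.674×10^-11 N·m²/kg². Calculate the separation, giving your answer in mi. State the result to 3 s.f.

Solving F = G·m₁·m₂/r² for r: r = √(G·m₁m₂/F).
F = 5080 kN = 5.080×10^6 N; m₁ = 1.85×10^15 kg; m₂ = 1.54×10^10 kg; G = 6.674×10^-11 N·m²/kg².
r = 19347 m
19347 m × (1 mi / 1609 m) = 12.02 mi

12.0 mi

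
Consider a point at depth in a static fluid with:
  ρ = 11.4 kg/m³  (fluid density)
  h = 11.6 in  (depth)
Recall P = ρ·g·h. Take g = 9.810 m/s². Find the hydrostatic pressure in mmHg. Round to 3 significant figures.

0.247 mmHg

P is given directly by: P = ρgh.
ρ = 11.4 kg/m³; h = 11.6 in = 0.2946 m; g = 9.810 m/s².
P = 32.95 Pa  (the unit combination reduces to kg/(m·s²) = Pa)
32.95 Pa × (1 mmHg / 133.3 Pa) = 0.2472 mmHg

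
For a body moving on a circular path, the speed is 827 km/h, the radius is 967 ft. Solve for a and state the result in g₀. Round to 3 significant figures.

a is given directly by: a = v²/r.
v = 827 km/h = 229.7 m/s; r = 967 ft = 294.7 m.
a = 179.0 m/s²
179.0 m/s² × (1 g₀ / 9.807 m/s²) = 18.26 g₀

18.3 g₀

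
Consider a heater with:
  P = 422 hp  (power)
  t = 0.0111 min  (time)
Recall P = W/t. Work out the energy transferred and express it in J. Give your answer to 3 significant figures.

Rearranging P = W/t for W: W = P·t.
P = 422 hp = 3.147×10^5 W; t = 0.0111 min = 0.6660 s.
W = 2.096×10^5 J

2.10×10^5 J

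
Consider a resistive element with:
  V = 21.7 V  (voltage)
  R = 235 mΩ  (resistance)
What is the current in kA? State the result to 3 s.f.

0.0923 kA

Solving V = I·R for I: I = V/R.
V = 21.7 V; R = 235 mΩ = 0.2350 Ω.
I = 92.34 A
92.34 A × (1 kA / 1000 A) = 0.09234 kA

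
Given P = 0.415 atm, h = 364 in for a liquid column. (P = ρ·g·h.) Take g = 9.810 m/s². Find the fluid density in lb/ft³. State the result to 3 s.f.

Rearranging P = ρ·g·h for ρ: ρ = P/(g·h).
P = 0.415 atm = 42050 Pa; h = 364 in = 9.246 m; g = 9.810 m/s².
ρ = 463.6 kg/m³
463.6 kg/m³ × (1 lb/ft³ / 16.02 kg/m³) = 28.94 lb/ft³

28.9 lb/ft³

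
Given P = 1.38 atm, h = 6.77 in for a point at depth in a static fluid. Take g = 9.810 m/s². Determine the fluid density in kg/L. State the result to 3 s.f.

82.9 kg/L

Rearranging P = ρ·g·h for ρ: ρ = P/(g·h).
P = 1.38 atm = 1.398×10^5 Pa; h = 6.77 in = 0.1720 m; g = 9.810 m/s².
ρ = 82890 kg/m³
82890 kg/m³ × (1 kg/L / 1000 kg/m³) = 82.89 kg/L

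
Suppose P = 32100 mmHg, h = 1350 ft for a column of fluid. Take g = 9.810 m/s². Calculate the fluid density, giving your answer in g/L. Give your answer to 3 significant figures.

Rearranging: ρ = P/(g·h).
P = 32100 mmHg = 4.280×10^6 Pa; h = 1350 ft = 411.5 m; g = 9.810 m/s².
ρ = 1060 kg/m³
Since 1 g/L = 1 kg/m³, 1060 g/L.

1060 g/L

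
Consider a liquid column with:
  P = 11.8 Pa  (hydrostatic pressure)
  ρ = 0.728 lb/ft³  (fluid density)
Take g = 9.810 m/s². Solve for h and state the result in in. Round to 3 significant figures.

4.06 in

Rearranging: h = P/(ρ·g).
P = 11.8 Pa; ρ = 0.728 lb/ft³ = 11.66 kg/m³; g = 9.810 m/s².
h = 0.1031 m
0.1031 m × (1 in / 0.02540 m) = 4.061 in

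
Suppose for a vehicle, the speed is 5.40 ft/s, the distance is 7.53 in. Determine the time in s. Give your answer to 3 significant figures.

0.116 s

Rearranging v = d/t for t: t = d/v.
v = 5.40 ft/s = 1.646 m/s; d = 7.53 in = 0.1913 m.
t = 0.1162 s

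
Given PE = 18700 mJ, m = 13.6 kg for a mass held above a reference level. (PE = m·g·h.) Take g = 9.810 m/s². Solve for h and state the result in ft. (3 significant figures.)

Rearranging: h = PE/(m·g).
PE = 18700 mJ = 18.70 J; m = 13.6 kg; g = 9.810 m/s².
h = 0.1402 m
0.1402 m × (1 ft / 0.3048 m) = 0.4599 ft

0.460 ft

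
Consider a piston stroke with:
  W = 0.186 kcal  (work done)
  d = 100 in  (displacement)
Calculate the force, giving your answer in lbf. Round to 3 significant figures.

68.9 lbf

Solving W = F·d for F: F = W/d.
W = 0.186 kcal = 778.2 J; d = 100 in = 2.540 m.
F = 306.4 N
306.4 N × (1 lbf / 4.448 N) = 68.88 lbf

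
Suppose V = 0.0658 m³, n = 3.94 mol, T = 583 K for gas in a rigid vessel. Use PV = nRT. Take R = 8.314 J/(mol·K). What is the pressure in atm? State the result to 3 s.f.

2.86 atm

From the ideal-gas law: P = nRT/V.
V = 0.0658 m³; n = 3.94 mol; T = 583 K; R = 8.314 J/(mol·K).
P = 2.902×10^5 Pa
2.902×10^5 Pa × (1 atm / 1.013×10^5 Pa) = 2.864 atm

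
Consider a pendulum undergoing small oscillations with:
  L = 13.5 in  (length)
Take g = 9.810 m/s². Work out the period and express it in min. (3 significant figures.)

T is given directly by: T = 2π√(L/g).
L = 13.5 in = 0.3429 m; g = 9.810 m/s².
T = 1.175 s
1.175 s × (1 min / 60.00 s) = 0.01958 min

0.0196 min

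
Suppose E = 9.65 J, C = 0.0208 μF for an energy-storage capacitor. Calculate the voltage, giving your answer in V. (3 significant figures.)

Rearranging: V = √(2E/C).
E = 9.65 J; C = 0.0208 μF = 2.080×10^-8 F.
V = 30461 V

30500 V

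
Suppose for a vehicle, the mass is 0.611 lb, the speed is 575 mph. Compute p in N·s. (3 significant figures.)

Directly: p = mv.
m = 0.611 lb = 0.2771 kg; v = 575 mph = 257.0 m/s.
p = 71.24 kg·m/s  (the unit combination reduces to kg·m/s = kg·m/s)
Since 1 N·s = 1 kg·m/s, 71.24 N·s.

71.2 N·s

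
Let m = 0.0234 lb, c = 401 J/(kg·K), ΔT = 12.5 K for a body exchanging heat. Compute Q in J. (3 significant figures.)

Directly: Q = mcΔT.
m = 0.0234 lb = 0.01061 kg; c = 401 J/(kg·K); ΔT = 12.5 K.
Q = 53.20 J  (the unit combination reduces to kg·m²/s² = J)

53.2 J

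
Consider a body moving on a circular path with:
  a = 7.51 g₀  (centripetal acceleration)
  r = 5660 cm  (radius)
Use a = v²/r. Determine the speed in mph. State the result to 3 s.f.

Solving a = v²/r for v: v = √(a·r).
a = 7.51 g₀ = 73.65 m/s²; r = 5660 cm = 56.60 m.
v = 64.56 m/s
64.56 m/s × (1 mph / 0.4470 m/s) = 144.4 mph

144 mph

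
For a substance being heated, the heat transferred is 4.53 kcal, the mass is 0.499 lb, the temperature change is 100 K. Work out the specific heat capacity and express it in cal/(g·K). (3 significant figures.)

0.200 cal/(g·K)

Rearranging Q = m·c·ΔT for c: c = Q/(m·ΔT).
Q = 4.53 kcal = 18954 J; m = 0.499 lb = 0.2263 kg; ΔT = 100 K.
c = 837.4 J/(kg·K)
837.4 J/(kg·K) × (1 cal/(g·K) / 4184 J/(kg·K)) = 0.2001 cal/(g·K)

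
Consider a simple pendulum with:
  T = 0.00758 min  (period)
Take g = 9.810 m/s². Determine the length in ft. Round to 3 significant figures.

0.169 ft

Rearranging T = 2π√(L/g) for L: L = g·(T/2π)².
T = 0.00758 min = 0.4548 s; g = 9.810 m/s².
L = 0.05140 m
0.05140 m × (1 ft / 0.3048 m) = 0.1686 ft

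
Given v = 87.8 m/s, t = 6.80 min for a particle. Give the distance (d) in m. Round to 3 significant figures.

35800 m

Rearranging: d = v·t.
v = 87.8 m/s; t = 6.80 min = 408.0 s.
d = 35822 m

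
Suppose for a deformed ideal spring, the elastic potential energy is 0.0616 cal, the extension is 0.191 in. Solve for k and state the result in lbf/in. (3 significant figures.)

125 lbf/in

Rearranging: k = 2U/x².
U = 0.0616 cal = 0.2577 J; x = 0.191 in = 0.004851 m.
k = 21901 N/m
21901 N/m × (1 lbf/in / 175.1 N/m) = 125.1 lbf/in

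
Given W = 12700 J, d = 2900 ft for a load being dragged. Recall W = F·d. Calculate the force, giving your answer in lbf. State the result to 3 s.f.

Rearranging W = F·d for F: F = W/d.
W = 12700 J; d = 2900 ft = 883.9 m.
F = 14.37 N
14.37 N × (1 lbf / 4.448 N) = 3.230 lbf

3.23 lbf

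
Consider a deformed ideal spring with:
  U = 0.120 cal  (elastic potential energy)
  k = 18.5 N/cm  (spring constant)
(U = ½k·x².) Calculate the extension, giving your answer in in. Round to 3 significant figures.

Solving U = ½k·x² for x: x = √(2U/k).
U = 0.120 cal = 0.5021 J; k = 18.5 N/cm = 1850 N/m.
x = 0.02330 m
0.02330 m × (1 in / 0.02540 m) = 0.9172 in

0.917 in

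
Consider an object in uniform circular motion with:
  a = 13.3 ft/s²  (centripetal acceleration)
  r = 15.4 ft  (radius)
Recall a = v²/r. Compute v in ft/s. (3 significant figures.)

Rearranging a = v²/r for v: v = √(a·r).
a = 13.3 ft/s² = 4.054 m/s²; r = 15.4 ft = 4.694 m.
v = 4.362 m/s
4.362 m/s × (1 ft/s / 0.3048 m/s) = 14.31 ft/s

14.3 ft/s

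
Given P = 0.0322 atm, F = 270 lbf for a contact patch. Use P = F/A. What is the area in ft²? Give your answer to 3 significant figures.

3.96 ft²

Solving P = F/A for A: A = F/P.
P = 0.0322 atm = 3263 Pa; F = 270 lbf = 1201 N.
A = 0.3681 m²
0.3681 m² × (1 ft² / 0.09290 m²) = 3.962 ft²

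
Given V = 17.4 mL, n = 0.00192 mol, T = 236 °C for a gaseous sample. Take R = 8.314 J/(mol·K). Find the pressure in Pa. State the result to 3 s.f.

From the ideal-gas law: P = nRT/V.
V = 17.4 mL = 1.740×10^-5 m³; n = 0.00192 mol; T = 236 °C = 509.1 K; R = 8.314 J/(mol·K).
P = 4.671×10^5 Pa

4.67×10^5 Pa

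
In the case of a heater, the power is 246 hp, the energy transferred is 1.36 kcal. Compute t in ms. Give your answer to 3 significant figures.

31.0 ms

Rearranging: t = W/P.
P = 246 hp = 1.834×10^5 W; W = 1.36 kcal = 5690 J.
t = 0.03102 s
0.03102 s × (1 ms / 0.001000 s) = 31.02 ms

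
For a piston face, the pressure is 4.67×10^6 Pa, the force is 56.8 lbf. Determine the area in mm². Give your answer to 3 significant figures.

Rearranging: A = F/P.
P = 4.67×10^6 Pa; F = 56.8 lbf = 252.7 N.
A = 5.410×10^-5 m²
5.410×10^-5 m² × (1 mm² / 1.000×10^-6 m²) = 54.10 mm²

54.1 mm²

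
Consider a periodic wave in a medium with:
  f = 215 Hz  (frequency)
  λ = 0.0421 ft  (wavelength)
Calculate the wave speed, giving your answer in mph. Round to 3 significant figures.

v is given directly by: v = fλ.
f = 215 Hz; λ = 0.0421 ft = 0.01283 m.
v = 2.759 m/s
2.759 m/s × (1 mph / 0.4470 m/s) = 6.171 mph

6.17 mph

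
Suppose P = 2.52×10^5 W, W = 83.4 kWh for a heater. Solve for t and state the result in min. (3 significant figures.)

19.9 min

Rearranging P = W/t for t: t = W/P.
P = 2.52×10^5 W; W = 83.4 kWh = 3.002×10^8 J.
t = 1191 s
1191 s × (1 min / 60.00 s) = 19.86 min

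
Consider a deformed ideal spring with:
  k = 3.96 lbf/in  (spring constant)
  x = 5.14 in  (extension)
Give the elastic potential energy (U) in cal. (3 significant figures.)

U is given directly by: U = ½kx².
k = 3.96 lbf/in = 693.5 N/m; x = 5.14 in = 0.1306 m.
U = 5.910 J  (the unit combination reduces to kg·m²/s² = J)
5.910 J × (1 cal / 4.184 J) = 1.413 cal

1.41 cal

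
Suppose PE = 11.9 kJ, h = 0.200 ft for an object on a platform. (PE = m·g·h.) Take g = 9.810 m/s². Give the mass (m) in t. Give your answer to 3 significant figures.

19.9 t

Rearranging: m = PE/(g·h).
PE = 11.9 kJ = 11900 J; h = 0.200 ft = 0.06096 m; g = 9.810 m/s².
m = 19899 kg
19899 kg × (1 t / 1000 kg) = 19.90 t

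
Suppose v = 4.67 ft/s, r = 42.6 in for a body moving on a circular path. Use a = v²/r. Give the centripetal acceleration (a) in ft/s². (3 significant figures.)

a is given directly by: a = v²/r.
v = 4.67 ft/s = 1.423 m/s; r = 42.6 in = 1.082 m.
a = 1.872 m/s²
1.872 m/s² × (1 ft/s² / 0.3048 m/s²) = 6.143 ft/s²

6.14 ft/s²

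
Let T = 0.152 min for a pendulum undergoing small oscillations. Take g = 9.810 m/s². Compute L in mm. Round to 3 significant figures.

20700 mm

Rearranging T = 2π√(L/g) for L: L = g·(T/2π)².
T = 0.152 min = 9.120 s; g = 9.810 m/s².
L = 20.67 m
20.67 m × (1 mm / 0.001000 m) = 20668 mm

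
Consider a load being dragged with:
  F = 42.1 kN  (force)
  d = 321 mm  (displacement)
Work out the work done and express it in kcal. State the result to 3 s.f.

W is given directly by: W = F·d.
F = 42.1 kN = 42100 N; d = 321 mm = 0.3210 m.
W = 13514 J
13514 J × (1 kcal / 4184 J) = 3.230 kcal

3.23 kcal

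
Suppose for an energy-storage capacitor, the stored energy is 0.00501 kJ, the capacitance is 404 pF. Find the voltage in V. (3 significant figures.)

1.57×10^5 V

Rearranging E = ½C·V² for V: V = √(2E/C).
E = 0.00501 kJ = 5.010 J; C = 404 pF = 4.040×10^-10 F.
V = 1.575×10^5 V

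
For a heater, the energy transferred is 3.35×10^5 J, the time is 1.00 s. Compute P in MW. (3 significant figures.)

Directly: P = W/t.
W = 3.35×10^5 J; t = 1.00 s.
P = 3.350×10^5 W  (the unit combination reduces to kg·m²/s³ = W)
3.350×10^5 W × (1 MW / 1.000×10^6 W) = 0.3350 MW

0.335 MW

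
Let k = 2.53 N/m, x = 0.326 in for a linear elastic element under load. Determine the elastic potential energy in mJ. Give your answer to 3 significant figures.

Directly: U = ½kx².
k = 2.53 N/m; x = 0.326 in = 0.008280 m.
U = 8.673×10^-5 J  (the unit combination reduces to kg·m²/s² = J)
8.673×10^-5 J × (1 mJ / 0.001000 J) = 0.08673 mJ

0.0867 mJ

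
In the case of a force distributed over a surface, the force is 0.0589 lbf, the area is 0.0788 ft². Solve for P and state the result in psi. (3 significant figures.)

Directly: P = F/A.
F = 0.0589 lbf = 0.2620 N; A = 0.0788 ft² = 0.007321 m².
P = 35.79 Pa
35.79 Pa × (1 psi / 6895 Pa) = 0.005191 psi

0.00519 psi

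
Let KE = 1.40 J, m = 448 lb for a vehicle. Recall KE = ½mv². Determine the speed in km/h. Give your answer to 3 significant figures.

Solving KE = ½mv² for v: v = √(2·KE/m).
KE = 1.40 J; m = 448 lb = 203.2 kg.
v = 0.1174 m/s
0.1174 m/s × (1 km/h / 0.2778 m/s) = 0.4226 km/h

0.423 km/h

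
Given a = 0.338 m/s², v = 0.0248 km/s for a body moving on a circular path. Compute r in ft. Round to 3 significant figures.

Rearranging: r = v²/a.
a = 0.338 m/s²; v = 0.0248 km/s = 24.80 m/s.
r = 1820 m
1820 m × (1 ft / 0.3048 m) = 5970 ft

5970 ft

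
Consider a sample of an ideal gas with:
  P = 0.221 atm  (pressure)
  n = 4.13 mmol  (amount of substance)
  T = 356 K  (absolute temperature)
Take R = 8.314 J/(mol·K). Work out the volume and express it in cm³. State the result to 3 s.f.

Rearranging: V = nRT/P.
P = 0.221 atm = 22393 Pa; n = 4.13 mmol = 0.004130 mol; T = 356 K; R = 8.314 J/(mol·K).
V = 5.459×10^-4 m³
5.459×10^-4 m³ × (1 cm³ / 1.000×10^-6 m³) = 545.9 cm³

546 cm³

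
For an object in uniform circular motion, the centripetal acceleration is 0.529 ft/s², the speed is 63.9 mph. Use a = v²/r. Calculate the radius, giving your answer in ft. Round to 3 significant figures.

16600 ft

Solving a = v²/r for r: r = v²/a.
a = 0.529 ft/s² = 0.1612 m/s²; v = 63.9 mph = 28.57 m/s.
r = 5061 m
5061 m × (1 ft / 0.3048 m) = 16604 ft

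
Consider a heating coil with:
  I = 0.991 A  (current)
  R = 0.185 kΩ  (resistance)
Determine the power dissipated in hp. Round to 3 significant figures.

P is given directly by: P = I²R.
I = 0.991 A; R = 0.185 kΩ = 185.0 Ω.
P = 181.7 W  (the unit combination reduces to kg·m²/s³ = W)
181.7 W × (1 hp / 745.7 W) = 0.2436 hp

0.244 hp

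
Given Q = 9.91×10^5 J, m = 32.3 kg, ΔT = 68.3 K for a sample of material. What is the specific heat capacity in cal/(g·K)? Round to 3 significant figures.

0.107 cal/(g·K)

Solving Q = m·c·ΔT for c: c = Q/(m·ΔT).
Q = 9.91×10^5 J; m = 32.3 kg; ΔT = 68.3 K.
c = 449.2 J/(kg·K)
449.2 J/(kg·K) × (1 cal/(g·K) / 4184 J/(kg·K)) = 0.1074 cal/(g·K)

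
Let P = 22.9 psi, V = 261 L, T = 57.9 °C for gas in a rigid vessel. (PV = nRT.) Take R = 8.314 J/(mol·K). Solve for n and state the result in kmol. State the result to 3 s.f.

From the ideal-gas law: n = PV/(RT).
P = 22.9 psi = 1.579×10^5 Pa; V = 261 L = 0.2610 m³; T = 57.9 °C = 331.0 K; R = 8.314 J/(mol·K).
n = 14.97 mol
14.97 mol × (1 kmol / 1000 mol) = 0.01497 kmol

0.0150 kmol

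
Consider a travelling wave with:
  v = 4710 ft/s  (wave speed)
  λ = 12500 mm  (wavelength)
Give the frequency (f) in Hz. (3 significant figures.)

115 Hz

Rearranging: f = v/λ.
v = 4710 ft/s = 1436 m/s; λ = 12500 mm = 12.50 m.
f = 114.8 Hz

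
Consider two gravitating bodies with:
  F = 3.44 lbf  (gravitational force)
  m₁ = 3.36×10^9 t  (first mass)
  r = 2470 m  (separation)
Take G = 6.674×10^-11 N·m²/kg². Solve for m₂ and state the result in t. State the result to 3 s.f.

From Newton's law of gravitation: m₂ = F·r²/(G·m₁).
F = 3.44 lbf = 15.30 N; m₁ = 3.36×10^9 t = 3.360×10^12 kg; r = 2470 m; G = 6.674×10^-11 N·m²/kg².
m₂ = 4.163×10^5 kg
4.163×10^5 kg × (1 t / 1000 kg) = 416.3 t

416 t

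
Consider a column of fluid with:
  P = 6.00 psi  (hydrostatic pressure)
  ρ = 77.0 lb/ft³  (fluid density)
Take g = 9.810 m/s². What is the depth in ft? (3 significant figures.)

Rearranging P = ρ·g·h for h: h = P/(ρ·g).
P = 6.00 psi = 41369 Pa; ρ = 77.0 lb/ft³ = 1233 kg/m³; g = 9.810 m/s².
h = 3.419 m
3.419 m × (1 ft / 0.3048 m) = 11.22 ft

11.2 ft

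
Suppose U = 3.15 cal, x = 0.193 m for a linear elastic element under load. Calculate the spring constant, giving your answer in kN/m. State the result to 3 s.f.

Solving U = ½k·x² for k: k = 2U/x².
U = 3.15 cal = 13.18 J; x = 0.193 m.
k = 707.6 N/m
707.6 N/m × (1 kN/m / 1000 N/m) = 0.7076 kN/m

0.708 kN/m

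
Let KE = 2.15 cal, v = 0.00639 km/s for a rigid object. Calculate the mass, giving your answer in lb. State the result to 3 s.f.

0.971 lb

Solving KE = ½mv² for m: m = 2·KE/v².
KE = 2.15 cal = 8.996 J; v = 0.00639 km/s = 6.390 m/s.
m = 0.4406 kg
0.4406 kg × (1 lb / 0.4536 kg) = 0.9714 lb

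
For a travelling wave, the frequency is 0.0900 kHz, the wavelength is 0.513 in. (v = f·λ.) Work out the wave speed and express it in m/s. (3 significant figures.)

v is given directly by: v = fλ.
f = 0.0900 kHz = 90.00 Hz; λ = 0.513 in = 0.01303 m.
v = 1.173 m/s

1.17 m/s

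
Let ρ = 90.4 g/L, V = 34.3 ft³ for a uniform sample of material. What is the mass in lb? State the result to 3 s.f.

Rearranging ρ = m/V for m: m = ρV.
ρ = 90.4 g/L = 90.40 kg/m³; V = 34.3 ft³ = 0.9713 m³.
m = 87.80 kg
87.80 kg × (1 lb / 0.4536 kg) = 193.6 lb

194 lb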